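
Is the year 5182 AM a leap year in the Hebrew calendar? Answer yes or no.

Hebrew year 5182 is year 14 of its 19-year Metonic cycle; leap years are at positions 3, 6, 8, 11, 14, 17, 19, so it is a leap year (13 months).

yes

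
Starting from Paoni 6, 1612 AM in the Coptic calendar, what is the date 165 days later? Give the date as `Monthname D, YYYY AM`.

The starting date is JDN 2413723; 2413723 + 165 = 2413888.
JDN 2413888 corresponds to Hathor 16, 1613 AM.

Hathor 16, 1613 AM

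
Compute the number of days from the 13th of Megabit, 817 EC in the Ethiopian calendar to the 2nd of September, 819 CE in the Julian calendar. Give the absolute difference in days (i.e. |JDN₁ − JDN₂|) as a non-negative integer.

First date → JDN 2022457; second date → JDN 2020442.
The interval is |2022457 − 2020442| = 2015 days.

2015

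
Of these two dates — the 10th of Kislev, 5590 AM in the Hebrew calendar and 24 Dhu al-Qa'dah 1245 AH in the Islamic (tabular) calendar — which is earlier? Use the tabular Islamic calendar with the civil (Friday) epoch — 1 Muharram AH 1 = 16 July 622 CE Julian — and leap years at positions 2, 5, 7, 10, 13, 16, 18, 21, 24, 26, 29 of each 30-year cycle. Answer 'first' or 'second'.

The two dates have Julian Day Numbers 2389428 and 2389590 respectively.
Since 2389428 < 2389590, the first date comes first.

first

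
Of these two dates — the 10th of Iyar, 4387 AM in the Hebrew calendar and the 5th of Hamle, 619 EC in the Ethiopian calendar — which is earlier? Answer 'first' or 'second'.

Converting both to JDN: 1950191 vs 1950249; the smaller is the first.

first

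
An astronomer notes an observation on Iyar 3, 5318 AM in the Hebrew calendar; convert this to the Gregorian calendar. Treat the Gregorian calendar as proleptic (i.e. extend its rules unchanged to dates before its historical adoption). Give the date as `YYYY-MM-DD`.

Julian Day Number of the source date = 2290228.
Converting JDN 2290228 to the Gregorian calendar gives 1 May 1558 CE.

1558-05-01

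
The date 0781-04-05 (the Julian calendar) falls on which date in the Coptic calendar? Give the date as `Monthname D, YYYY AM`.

The source date corresponds to 9 April 781 in the proleptic Gregorian calendar (JDN 2006413).
That day falls on 10 Parmouti 497 AM in the Coptic calendar.

Parmouti 10, 497 AM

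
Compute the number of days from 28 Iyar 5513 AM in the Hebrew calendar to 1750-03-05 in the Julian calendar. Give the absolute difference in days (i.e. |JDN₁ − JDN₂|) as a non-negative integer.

First date → JDN 2361482; second date → JDN 2360309.
The interval is |2361482 − 2360309| = 1173 days.

1173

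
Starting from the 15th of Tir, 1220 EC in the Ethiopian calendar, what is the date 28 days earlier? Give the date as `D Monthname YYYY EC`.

The starting date is JDN 2169595; 2169595 − 28 = 2169567.
JDN 2169567 corresponds to 17 Tahsas 1220 EC.

17 Tahsas 1220 EC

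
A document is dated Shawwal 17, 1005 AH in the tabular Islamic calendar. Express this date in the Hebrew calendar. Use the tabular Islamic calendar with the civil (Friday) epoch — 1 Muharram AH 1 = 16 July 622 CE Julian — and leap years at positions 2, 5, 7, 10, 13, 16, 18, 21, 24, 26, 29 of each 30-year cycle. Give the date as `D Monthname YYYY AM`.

17 Sivan 5357 AM

Julian Day Number of the source date = 2304506.
Converting JDN 2304506 to the Hebrew calendar gives 17 Sivan 5357 AM.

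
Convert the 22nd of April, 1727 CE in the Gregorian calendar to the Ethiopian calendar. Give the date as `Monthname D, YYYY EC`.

Julian Day Number of the source date = 2351945.
Converting JDN 2351945 to the Ethiopian calendar gives 16 Miyazya 1719 EC.

Miyazya 16, 1719 EC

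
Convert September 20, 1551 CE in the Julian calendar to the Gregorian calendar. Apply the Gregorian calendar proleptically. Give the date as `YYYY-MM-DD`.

For dates in this range the Gregorian date is 10 days ahead of the Julian.
20 September 1551 Julian + 10 days → 30 September 1551 Gregorian.

1551-09-30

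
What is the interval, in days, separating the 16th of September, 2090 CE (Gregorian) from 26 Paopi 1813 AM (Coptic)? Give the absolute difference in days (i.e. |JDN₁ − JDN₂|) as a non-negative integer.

2242

First date → JDN 2484676; second date → JDN 2486918.
The interval is |2484676 − 2486918| = 2242 days.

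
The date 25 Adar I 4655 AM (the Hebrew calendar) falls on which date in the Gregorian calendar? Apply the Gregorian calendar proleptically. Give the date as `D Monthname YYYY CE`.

27 February 895 CE

Julian Day Number of the source date = 2048010.
Converting JDN 2048010 to the Gregorian calendar gives 27 February 895 CE.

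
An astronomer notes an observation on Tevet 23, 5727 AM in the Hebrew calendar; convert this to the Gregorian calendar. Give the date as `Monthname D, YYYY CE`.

January 5, 1967 CE

Both dates share Julian Day Number 2439496; in the Gregorian calendar that is 5 January 1967 CE.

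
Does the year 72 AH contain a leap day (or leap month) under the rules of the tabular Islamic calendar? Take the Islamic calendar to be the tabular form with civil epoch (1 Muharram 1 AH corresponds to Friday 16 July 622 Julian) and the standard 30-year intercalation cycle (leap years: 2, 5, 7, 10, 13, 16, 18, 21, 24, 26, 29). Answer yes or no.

no

Year 72 AH is year 12 of its 30-year cycle; leap positions are 2, 5, 7, 10, 13, 16, 18, 21, 24, 26, 29, so it is a common year (354 days).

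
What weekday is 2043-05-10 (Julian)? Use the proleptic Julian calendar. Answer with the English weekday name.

Saturday

In the Gregorian calendar this is 23 May 2043 (JDN 2467393).
JDN 2467393 mod 7 = 5, and JDN 0 was a Monday, so this is a Saturday.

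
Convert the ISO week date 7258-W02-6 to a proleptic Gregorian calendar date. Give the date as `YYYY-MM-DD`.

7258-01-12

ISO week 1 of 7258 is the week containing the first Thursday of 7258.
Week 2, day 6 (Saturday) lands on 7258-01-12.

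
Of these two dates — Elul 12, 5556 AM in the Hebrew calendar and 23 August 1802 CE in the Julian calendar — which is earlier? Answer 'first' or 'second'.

first

Converting both to JDN: 2377294 vs 2379473; the smaller is the first.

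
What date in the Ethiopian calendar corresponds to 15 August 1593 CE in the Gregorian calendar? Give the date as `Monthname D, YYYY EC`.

Nehase 12, 1585 EC

Both dates share Julian Day Number 2303118; in the Ethiopian calendar that is 12 Nehase 1585 EC.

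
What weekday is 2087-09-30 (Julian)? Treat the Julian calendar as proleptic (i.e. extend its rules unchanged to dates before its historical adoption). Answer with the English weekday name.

This is JDN 2483607 (13 October 2087 Gregorian).
Since JDN mod 7 = 0 (0 = Monday), the day is Monday.

Monday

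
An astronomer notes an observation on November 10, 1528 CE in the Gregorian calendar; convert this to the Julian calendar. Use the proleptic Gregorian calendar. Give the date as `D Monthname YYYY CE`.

31 October 1528 CE

The Julian–Gregorian offset here is 10 days (Julian trailing).
10 November 1528 Gregorian − 10 days → 31 October 1528 Julian.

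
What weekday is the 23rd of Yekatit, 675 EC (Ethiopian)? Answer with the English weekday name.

Tuesday

Equivalently 20 February 683 Gregorian, JDN 1970571.
JDN 1970571 mod 7 = 1, and JDN 0 was a Monday, so this is a Tuesday.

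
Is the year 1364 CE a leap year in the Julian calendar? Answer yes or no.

yes

1364 mod 4 = 0, so it is a leap year in the Julian calendar.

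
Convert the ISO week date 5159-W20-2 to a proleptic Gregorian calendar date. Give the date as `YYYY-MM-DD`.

ISO week 1 of 5159 is the week containing the first Thursday of 5159.
Week 20, day 2 (Tuesday) lands on 5159-05-12.

5159-05-12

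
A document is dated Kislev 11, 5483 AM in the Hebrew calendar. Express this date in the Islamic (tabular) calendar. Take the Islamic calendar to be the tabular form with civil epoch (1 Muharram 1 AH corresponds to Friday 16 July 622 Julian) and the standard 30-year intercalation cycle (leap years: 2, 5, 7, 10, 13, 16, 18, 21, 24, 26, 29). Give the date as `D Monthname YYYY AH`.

10 Safar 1135 AH

Julian Day Number of the source date = 2350331.
Converting JDN 2350331 to the tabular Islamic calendar gives 10 Safar 1135 AH.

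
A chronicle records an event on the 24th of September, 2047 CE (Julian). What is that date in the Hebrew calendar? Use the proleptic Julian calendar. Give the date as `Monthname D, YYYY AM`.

Julian Day Number of the source date = 2468991.
Converting JDN 2468991 to the Hebrew calendar gives 17 Tishrei 5808 AM.

Tishrei 17, 5808 AM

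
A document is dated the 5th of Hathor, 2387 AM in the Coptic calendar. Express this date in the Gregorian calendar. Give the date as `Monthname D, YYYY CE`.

Julian Day Number of the source date = 2696580.
Converting JDN 2696580 to the Gregorian calendar gives 19 November 2670 CE.

November 19, 2670 CE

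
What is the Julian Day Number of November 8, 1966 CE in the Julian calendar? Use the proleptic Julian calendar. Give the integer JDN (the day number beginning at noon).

In the Gregorian calendar the same day is 21 November 1966.
JDN 2451545 is 1 January 2000 CE (Gregorian); the target day is −12094 days from there, so JDN = 2439451.

2439451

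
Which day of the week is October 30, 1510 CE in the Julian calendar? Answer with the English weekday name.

In the proleptic Gregorian calendar this is 9 November 1510 (JDN 2272888).
Since JDN mod 7 = 2 (0 = Monday), the day is Wednesday.

Wednesday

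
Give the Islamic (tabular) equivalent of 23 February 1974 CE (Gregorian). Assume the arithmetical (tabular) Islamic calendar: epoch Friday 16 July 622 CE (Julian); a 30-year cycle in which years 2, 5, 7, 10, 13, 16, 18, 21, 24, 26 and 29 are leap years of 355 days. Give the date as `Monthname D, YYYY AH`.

Both dates share Julian Day Number 2442102; in the tabular Islamic calendar that is 30 Muharram 1394 AH.

Muharram 30, 1394 AH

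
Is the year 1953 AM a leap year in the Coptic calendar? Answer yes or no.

1953 mod 4 = 1; in the Coptic calendar a year is leap when year mod 4 = 3, so it is a common year.

no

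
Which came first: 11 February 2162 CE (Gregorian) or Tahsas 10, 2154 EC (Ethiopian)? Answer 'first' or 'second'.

Converting both to JDN: 2510756 vs 2510703; the smaller is the second.

second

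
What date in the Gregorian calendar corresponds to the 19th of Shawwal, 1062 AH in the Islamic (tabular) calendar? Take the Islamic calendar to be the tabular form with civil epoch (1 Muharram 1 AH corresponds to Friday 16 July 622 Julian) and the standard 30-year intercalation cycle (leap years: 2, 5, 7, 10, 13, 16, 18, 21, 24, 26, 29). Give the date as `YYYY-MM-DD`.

1652-09-23

Julian Day Number of the source date = 2324707.
Converting JDN 2324707 to the Gregorian calendar gives 23 September 1652 CE.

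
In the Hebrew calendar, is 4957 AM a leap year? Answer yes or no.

Hebrew year 4957 is year 17 of its 19-year Metonic cycle; leap years are at positions 3, 6, 8, 11, 14, 17, 19, so it is a leap year (13 months).

yes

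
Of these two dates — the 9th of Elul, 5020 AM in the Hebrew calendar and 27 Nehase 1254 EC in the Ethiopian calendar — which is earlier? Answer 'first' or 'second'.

first

First date → JDN 2181502; second date → JDN 2182235.
JDN 2181502 < JDN 2182235, so the first date is earlier.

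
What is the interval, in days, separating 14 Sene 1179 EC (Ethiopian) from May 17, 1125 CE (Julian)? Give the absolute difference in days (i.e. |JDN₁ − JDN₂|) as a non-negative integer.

First date → JDN 2154768; second date → JDN 2132101.
The interval is |2154768 − 2132101| = 22667 days.

22667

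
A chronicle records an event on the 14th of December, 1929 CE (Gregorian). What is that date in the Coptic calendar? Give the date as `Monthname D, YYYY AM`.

Koiak 5, 1646 AM

Both dates share Julian Day Number 2425960; in the Coptic calendar that is 5 Koiak 1646 AM.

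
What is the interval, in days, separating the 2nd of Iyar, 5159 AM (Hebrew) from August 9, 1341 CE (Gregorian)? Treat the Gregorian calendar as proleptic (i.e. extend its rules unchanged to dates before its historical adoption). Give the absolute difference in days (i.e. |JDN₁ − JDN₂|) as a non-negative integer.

21069

JDN of the first date = 2232140.
JDN of the second date = 2211071.
|2211071 − 2232140| = 21069.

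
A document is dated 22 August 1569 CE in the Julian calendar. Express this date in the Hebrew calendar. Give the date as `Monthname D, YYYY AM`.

Both dates share Julian Day Number 2294369; in the Hebrew calendar that is 9 Elul 5329 AM.

Elul 9, 5329 AM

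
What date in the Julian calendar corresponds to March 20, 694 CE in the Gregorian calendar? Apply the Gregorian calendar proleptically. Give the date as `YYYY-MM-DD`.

At this point the Julian calendar is 3 days behind the Gregorian.
20 March 694 Gregorian − 3 days → 17 March 694 Julian.

0694-03-17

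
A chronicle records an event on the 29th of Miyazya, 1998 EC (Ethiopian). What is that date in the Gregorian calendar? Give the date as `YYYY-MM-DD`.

Julian Day Number of the source date = 2453863.
Converting JDN 2453863 to the Gregorian calendar gives 7 May 2006 CE.

2006-05-07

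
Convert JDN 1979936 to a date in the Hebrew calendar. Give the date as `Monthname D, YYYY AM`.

Tishrei 19, 4469 AM

The proleptic Gregorian equivalent of JDN 1979936 is 12 October 708.
In the Hebrew calendar that day is Tishrei 19, 4469 AM.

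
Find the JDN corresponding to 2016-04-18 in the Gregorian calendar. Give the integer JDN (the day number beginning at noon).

JDN 2400001 is 17 November 1858 CE (Gregorian), MJD 0; the target day is +57496 days from there, so JDN = 2457497.

2457497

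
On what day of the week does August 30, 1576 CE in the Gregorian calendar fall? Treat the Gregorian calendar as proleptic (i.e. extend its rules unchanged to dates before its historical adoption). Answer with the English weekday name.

JDN 2296924 mod 7 = 0, and JDN 0 was a Monday, so this is a Monday.

Monday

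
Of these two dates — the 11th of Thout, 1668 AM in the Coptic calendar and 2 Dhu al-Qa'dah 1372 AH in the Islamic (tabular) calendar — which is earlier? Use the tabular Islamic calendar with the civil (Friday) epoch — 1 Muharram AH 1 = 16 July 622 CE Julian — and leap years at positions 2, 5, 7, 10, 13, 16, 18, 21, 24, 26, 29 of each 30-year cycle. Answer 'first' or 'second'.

first

Converting both to JDN: 2433912 vs 2434573; the smaller is the first.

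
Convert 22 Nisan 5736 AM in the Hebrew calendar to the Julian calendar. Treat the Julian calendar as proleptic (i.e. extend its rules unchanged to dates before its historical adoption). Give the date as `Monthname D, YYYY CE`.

April 9, 1976 CE

Julian Day Number of the source date = 2442891.
Converting JDN 2442891 to the Julian calendar gives 9 April 1976 CE.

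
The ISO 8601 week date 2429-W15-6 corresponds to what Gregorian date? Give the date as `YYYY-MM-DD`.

2429-04-14

ISO week 1 of 2429 is the week containing the first Thursday of 2429.
Week 15, day 6 (Saturday) lands on 2429-04-14.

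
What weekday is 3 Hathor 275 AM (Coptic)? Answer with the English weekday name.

In the proleptic Gregorian calendar this is 1 November 558 (JDN 1925170).
1925170 ≡ 2 (mod 7); counting from Monday = 0 gives Wednesday.

Wednesday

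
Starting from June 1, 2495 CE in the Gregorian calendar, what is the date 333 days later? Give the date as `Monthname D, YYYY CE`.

April 29, 2496 CE

Counting 333 days forward from JDN 2632492 reaches JDN 2632825, which is April 29, 2496 CE.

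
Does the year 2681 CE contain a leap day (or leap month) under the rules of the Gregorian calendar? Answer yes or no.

no

2681 is not divisible by 4, so it is a common year.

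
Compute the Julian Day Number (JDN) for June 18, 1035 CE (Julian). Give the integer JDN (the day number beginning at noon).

2099260

Equivalently 24 June 1035 (proleptic Gregorian).
JDN 2451545 is 1 January 2000 CE (Gregorian); the target day is −352285 days from there, so JDN = 2099260.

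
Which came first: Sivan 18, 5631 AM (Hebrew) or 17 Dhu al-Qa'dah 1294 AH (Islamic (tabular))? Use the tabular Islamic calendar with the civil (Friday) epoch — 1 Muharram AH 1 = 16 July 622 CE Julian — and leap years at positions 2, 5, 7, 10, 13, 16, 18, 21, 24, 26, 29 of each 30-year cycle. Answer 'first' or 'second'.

first

First date → JDN 2404586; second date → JDN 2406947.
JDN 2404586 < JDN 2406947, so the first date is earlier.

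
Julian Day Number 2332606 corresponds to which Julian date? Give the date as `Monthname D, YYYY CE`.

April 30, 1674 CE

JDN 2332606 is 10 May 1674 in the Gregorian calendar.
In the Julian calendar that day is April 30, 1674 CE.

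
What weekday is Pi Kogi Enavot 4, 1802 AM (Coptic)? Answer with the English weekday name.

Monday

In the Gregorian calendar this is 9 September 2086 (JDN 2483208).
2483208 ≡ 0 (mod 7); counting from Monday = 0 gives Monday.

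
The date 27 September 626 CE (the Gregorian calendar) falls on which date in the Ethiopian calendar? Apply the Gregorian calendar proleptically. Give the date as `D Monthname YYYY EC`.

27 Meskerem 619 EC

Both dates share Julian Day Number 1949971; in the Ethiopian calendar that is 27 Meskerem 619 EC.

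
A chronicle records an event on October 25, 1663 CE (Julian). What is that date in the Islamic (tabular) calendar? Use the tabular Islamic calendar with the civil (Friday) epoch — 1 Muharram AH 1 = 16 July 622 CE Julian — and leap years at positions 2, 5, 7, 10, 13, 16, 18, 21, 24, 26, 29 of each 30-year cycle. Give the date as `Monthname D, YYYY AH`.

Both dates share Julian Day Number 2328766; in the tabular Islamic calendar that is 3 Rabi' al-Thani 1074 AH.

Rabi' al-Thani 3, 1074 AH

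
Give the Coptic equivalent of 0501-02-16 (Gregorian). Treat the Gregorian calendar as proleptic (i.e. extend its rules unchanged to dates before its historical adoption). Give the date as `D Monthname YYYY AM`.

Both dates share Julian Day Number 1904093; in the Coptic calendar that is 20 Meshir 217 AM.

20 Meshir 217 AM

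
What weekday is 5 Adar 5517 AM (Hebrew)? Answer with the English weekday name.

Friday

Equivalently 25 February 1757 Gregorian, JDN 2362847.
JDN 2362847 mod 7 = 4, and JDN 0 was a Monday, so this is a Friday.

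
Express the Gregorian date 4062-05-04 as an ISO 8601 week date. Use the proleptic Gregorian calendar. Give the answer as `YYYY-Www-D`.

4062-W18-4

The weekday is Thursday (ISO weekday 4).
That Thursday belongs to ISO week 18 of ISO year 4062.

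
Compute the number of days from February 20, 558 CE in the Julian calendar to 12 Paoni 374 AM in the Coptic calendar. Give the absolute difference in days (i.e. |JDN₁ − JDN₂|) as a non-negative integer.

First date → JDN 1924918; second date → JDN 1961549.
The interval is |1924918 − 1961549| = 36631 days.

36631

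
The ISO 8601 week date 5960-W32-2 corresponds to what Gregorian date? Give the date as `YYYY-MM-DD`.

ISO week 1 of 5960 is the week containing the first Thursday of 5960.
Week 32, day 2 (Tuesday) lands on 5960-08-09.

5960-08-09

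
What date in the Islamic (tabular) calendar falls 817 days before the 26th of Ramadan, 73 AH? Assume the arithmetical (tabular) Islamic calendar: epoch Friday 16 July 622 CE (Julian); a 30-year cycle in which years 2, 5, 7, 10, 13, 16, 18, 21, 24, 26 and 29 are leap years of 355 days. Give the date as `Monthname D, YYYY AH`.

Jumada al-Thani 5, 71 AH

Counting 817 days back from JDN 1974215 reaches JDN 1973398, which is Jumada al-Thani 5, 71 AH.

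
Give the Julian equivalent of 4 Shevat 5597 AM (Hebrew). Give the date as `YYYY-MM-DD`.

1836-12-29

The source date corresponds to 10 January 1837 in the Gregorian calendar (JDN 2392020).
That day falls on 29 December 1836 CE in the Julian calendar.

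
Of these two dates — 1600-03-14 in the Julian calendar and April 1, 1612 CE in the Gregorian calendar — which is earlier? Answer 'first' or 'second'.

first

Converting both to JDN: 2305531 vs 2309922; the smaller is the first.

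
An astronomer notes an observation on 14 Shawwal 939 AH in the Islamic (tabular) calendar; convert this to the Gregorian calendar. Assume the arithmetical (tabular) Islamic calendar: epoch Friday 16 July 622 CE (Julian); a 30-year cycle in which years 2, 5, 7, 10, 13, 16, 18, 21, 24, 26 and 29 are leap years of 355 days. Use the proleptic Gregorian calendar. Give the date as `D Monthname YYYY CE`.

19 May 1533 CE

Julian Day Number of the source date = 2281115.
Converting JDN 2281115 to the Gregorian calendar gives 19 May 1533 CE.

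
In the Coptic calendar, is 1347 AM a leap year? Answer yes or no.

1347 mod 4 = 3; in the Coptic calendar a year is leap when year mod 4 = 3, so it is a leap year.

yes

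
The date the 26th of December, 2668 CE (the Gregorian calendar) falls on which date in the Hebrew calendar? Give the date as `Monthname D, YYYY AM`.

Kislev 30, 6429 AM

Julian Day Number of the source date = 2695887.
Converting JDN 2695887 to the Hebrew calendar gives 30 Kislev 6429 AM.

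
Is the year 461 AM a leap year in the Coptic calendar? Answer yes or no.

461 mod 4 = 1; in the Coptic calendar a year is leap when year mod 4 = 3, so it is a common year.

no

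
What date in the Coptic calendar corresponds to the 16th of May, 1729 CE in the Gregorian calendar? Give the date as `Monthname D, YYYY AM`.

Both dates share Julian Day Number 2352700; in the Coptic calendar that is 10 Pashons 1445 AM.

Pashons 10, 1445 AM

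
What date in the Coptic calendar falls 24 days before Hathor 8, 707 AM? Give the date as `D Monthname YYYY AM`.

Counting 24 days back from JDN 2082963 reaches JDN 2082939, which is 14 Paopi 707 AM.

14 Paopi 707 AM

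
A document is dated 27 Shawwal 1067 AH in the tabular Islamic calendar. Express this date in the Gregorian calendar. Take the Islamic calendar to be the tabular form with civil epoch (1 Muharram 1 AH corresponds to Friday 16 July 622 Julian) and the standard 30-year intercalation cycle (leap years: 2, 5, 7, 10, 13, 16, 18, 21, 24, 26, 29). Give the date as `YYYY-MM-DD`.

1657-08-08

Julian Day Number of the source date = 2326487.
Converting JDN 2326487 to the Gregorian calendar gives 8 August 1657 CE.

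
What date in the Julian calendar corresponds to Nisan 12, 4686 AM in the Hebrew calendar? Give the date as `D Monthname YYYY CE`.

Julian Day Number of the source date = 2059367.
Converting JDN 2059367 to the Julian calendar gives 29 March 926 CE.

29 March 926 CE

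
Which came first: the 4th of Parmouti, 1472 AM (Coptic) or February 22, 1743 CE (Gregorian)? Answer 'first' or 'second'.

second

Converting both to JDN: 2362526 vs 2357730; the smaller is the second.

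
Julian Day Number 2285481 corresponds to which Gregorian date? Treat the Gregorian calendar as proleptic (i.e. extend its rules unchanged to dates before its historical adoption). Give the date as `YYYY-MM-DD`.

Counting from JDN 2299161 = 15 Oct 1582 gives an offset of -13680 days.

1545-05-02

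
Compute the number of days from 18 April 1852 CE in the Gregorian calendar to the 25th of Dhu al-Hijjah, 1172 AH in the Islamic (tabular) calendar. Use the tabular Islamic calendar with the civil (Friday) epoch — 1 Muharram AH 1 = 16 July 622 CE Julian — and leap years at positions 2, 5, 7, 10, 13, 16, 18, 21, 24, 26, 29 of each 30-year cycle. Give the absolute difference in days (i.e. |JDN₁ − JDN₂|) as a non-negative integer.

33845

First date → JDN 2397597; second date → JDN 2363752.
The interval is |2397597 − 2363752| = 33845 days.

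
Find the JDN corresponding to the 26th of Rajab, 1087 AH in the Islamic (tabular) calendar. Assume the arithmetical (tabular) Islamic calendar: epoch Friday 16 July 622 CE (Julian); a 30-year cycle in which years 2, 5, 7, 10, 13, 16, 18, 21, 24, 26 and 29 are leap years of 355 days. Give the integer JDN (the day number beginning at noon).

In the Gregorian calendar the same day is 4 October 1676.
JDN 2451545 is 1 January 2000 CE (Gregorian); the target day is −118061 days from there, so JDN = 2333484.

2333484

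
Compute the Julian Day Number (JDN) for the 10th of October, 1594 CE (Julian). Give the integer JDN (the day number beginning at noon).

2303549

In the Gregorian calendar the same day is 20 October 1594.
JDN 2299161 is 15 October 1582 CE (Gregorian); the target day is +4388 days from there, so JDN = 2303549.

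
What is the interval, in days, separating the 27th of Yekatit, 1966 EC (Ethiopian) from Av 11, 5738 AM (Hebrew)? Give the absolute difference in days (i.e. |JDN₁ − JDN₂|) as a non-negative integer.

1622

First date → JDN 2442113; second date → JDN 2443735.
The interval is |2442113 − 2443735| = 1622 days.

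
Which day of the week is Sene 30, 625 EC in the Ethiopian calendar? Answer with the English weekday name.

This is JDN 1952436 (27 June 633 Gregorian).
Since JDN mod 7 = 3 (0 = Monday), the day is Thursday.

Thursday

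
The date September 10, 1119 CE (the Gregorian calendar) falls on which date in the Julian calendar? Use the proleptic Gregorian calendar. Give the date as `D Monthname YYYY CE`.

For dates in this range the Gregorian date is 7 days ahead of the Julian.
10 September 1119 Gregorian − 7 days → 3 September 1119 Julian.

3 September 1119 CE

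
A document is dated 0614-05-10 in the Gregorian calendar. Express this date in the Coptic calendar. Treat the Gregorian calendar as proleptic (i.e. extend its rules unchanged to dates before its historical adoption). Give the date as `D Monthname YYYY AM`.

12 Pashons 330 AM

Julian Day Number of the source date = 1945448.
Converting JDN 1945448 to the Coptic calendar gives 12 Pashons 330 AM.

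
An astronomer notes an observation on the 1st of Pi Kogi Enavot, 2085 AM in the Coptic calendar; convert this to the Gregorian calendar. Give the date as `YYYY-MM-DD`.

2369-09-09

Both dates share Julian Day Number 2586571; in the Gregorian calendar that is 9 September 2369 CE.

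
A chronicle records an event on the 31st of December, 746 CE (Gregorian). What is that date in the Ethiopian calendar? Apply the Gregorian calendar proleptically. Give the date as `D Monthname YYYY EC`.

1 Tir 739 EC

Julian Day Number of the source date = 1993895.
Converting JDN 1993895 to the Ethiopian calendar gives 1 Tir 739 EC.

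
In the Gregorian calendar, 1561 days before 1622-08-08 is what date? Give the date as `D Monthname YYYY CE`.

30 April 1618 CE

JDN of 1622-08-08 = 2313703.
2313703 − 1561 = 2312142.
JDN 2312142 in the Gregorian calendar is 30 April 1618 CE.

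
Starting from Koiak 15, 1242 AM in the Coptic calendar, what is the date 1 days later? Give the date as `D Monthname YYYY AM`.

The starting date is JDN 2278409; 2278409 + 1 = 2278410.
JDN 2278410 corresponds to 16 Koiak 1242 AM.

16 Koiak 1242 AM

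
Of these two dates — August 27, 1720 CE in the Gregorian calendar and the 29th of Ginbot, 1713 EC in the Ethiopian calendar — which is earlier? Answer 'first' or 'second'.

First date → JDN 2349516; second date → JDN 2349797.
JDN 2349516 < JDN 2349797, so the first date is earlier.

first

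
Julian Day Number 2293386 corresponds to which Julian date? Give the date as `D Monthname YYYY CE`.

JDN 2293386 is 23 December 1566 in the proleptic Gregorian calendar.
In the Julian calendar that day is 13 December 1566 CE.

13 December 1566 CE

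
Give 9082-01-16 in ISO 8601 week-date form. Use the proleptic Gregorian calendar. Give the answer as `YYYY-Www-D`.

The weekday is Monday (ISO weekday 1).
That Monday belongs to ISO week 3 of ISO year 9082.

9082-W03-1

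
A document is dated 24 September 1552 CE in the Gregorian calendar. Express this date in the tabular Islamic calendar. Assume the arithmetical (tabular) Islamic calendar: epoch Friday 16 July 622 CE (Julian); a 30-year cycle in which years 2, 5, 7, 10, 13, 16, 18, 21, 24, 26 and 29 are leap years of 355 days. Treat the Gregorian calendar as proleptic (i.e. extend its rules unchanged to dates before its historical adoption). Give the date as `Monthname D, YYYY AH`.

Both dates share Julian Day Number 2288183; in the tabular Islamic calendar that is 25 Ramadan 959 AH.

Ramadan 25, 959 AH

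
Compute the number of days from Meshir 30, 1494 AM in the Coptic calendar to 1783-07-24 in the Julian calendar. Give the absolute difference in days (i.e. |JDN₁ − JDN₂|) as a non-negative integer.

1976

First date → JDN 2370527; second date → JDN 2372503.
The interval is |2370527 − 2372503| = 1976 days.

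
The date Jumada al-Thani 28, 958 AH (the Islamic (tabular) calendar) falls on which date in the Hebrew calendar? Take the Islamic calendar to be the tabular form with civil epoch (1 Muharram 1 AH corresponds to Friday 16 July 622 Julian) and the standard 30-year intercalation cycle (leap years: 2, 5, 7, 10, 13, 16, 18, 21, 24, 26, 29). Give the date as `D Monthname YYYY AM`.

Julian Day Number of the source date = 2287744.
Converting JDN 2287744 to the Hebrew calendar gives 29 Tammuz 5311 AM.

29 Tammuz 5311 AM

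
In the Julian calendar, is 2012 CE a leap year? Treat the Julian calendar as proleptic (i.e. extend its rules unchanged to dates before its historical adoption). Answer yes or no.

yes

2012 mod 4 = 0, so it is a leap year in the Julian calendar.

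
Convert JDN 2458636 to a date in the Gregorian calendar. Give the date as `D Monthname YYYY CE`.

1 June 2019 CE

Counting from JDN 2299161 = 15 Oct 1582 gives an offset of 159475 days.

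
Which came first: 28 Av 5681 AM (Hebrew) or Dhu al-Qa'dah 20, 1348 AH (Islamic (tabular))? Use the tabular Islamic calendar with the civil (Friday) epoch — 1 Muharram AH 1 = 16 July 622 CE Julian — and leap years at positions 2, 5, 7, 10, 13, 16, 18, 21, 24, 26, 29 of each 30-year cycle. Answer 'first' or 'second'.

first

The two dates have Julian Day Numbers 2422934 and 2426086 respectively.
Since 2422934 < 2426086, the first date comes first.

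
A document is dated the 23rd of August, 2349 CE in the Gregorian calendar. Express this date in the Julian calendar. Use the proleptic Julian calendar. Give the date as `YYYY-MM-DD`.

The Julian–Gregorian offset here is 16 days (Julian trailing).
23 August 2349 Gregorian − 16 days → 7 August 2349 Julian.

2349-08-07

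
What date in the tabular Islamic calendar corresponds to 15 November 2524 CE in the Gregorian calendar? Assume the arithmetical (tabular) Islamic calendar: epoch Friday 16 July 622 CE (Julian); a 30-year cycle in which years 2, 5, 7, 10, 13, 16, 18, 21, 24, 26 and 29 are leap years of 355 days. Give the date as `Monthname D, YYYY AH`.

Both dates share Julian Day Number 2643251; in the tabular Islamic calendar that is 17 Ramadan 1961 AH.

Ramadan 17, 1961 AH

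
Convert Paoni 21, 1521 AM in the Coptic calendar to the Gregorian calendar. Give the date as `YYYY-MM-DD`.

Julian Day Number of the source date = 2380500.
Converting JDN 2380500 to the Gregorian calendar gives 27 June 1805 CE.

1805-06-27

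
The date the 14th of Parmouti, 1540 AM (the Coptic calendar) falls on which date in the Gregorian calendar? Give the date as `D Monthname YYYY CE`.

21 April 1824 CE

Julian Day Number of the source date = 2387373.
Converting JDN 2387373 to the Gregorian calendar gives 21 April 1824 CE.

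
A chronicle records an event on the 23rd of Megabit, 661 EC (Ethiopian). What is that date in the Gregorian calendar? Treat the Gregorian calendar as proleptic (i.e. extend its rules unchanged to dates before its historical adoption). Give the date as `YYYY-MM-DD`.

0669-03-22

Julian Day Number of the source date = 1965488.
Converting JDN 1965488 to the Gregorian calendar gives 22 March 669 CE.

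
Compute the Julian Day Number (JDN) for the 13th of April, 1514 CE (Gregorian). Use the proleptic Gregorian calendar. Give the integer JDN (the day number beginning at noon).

JDN 2451545 is 1 January 2000 CE (Gregorian); the target day is −177406 days from there, so JDN = 2274139.

2274139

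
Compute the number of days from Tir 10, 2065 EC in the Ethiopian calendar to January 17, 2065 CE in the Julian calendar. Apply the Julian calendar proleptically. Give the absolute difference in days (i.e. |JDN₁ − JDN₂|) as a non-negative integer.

2910

JDN of the first date = 2478226.
JDN of the second date = 2475316.
|2475316 − 2478226| = 2910.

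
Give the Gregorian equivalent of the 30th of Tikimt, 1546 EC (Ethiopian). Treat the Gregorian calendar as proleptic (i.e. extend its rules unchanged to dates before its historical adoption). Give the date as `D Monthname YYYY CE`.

Both dates share Julian Day Number 2288591; in the Gregorian calendar that is 6 November 1553 CE.

6 November 1553 CE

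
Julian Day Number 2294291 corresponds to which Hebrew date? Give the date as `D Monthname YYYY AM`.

JDN 2294291 is 15 June 1569 in the proleptic Gregorian calendar.
In the Hebrew calendar that day is 20 Sivan 5329 AM.

20 Sivan 5329 AM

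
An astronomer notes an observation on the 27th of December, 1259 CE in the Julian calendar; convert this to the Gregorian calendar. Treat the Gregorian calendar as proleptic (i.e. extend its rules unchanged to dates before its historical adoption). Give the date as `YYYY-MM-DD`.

The Julian–Gregorian offset here is 7 days (Julian trailing).
27 December 1259 Julian + 7 days → 3 January 1260 Gregorian.

1260-01-03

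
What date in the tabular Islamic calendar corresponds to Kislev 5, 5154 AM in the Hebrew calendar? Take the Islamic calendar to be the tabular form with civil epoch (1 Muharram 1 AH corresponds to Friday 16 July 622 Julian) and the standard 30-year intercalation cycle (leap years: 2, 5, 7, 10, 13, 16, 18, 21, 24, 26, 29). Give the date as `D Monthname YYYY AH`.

5 Muharram 796 AH

The source date corresponds to 18 November 1393 in the proleptic Gregorian calendar (JDN 2230165).
That day falls on 5 Muharram 796 AH in the tabular Islamic calendar.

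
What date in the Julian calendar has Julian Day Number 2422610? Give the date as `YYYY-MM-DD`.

JDN 2422610 is 12 October 1920 in the Gregorian calendar.
In the Julian calendar that day is 1920-09-29.

1920-09-29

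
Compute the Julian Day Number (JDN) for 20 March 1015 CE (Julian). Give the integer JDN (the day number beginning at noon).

2091865

Equivalently 26 March 1015 (proleptic Gregorian).
JDN 2299161 is 15 October 1582 CE (Gregorian); the target day is −207296 days from there, so JDN = 2091865.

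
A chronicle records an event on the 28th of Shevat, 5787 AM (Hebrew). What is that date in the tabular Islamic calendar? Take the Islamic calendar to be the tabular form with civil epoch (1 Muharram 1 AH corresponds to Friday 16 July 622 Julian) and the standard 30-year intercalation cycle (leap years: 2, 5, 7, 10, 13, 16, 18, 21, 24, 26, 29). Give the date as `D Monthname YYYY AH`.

27 Sha'ban 1448 AH

The source date corresponds to 5 February 2027 in the Gregorian calendar (JDN 2461442).
That day falls on 27 Sha'ban 1448 AH in the tabular Islamic calendar.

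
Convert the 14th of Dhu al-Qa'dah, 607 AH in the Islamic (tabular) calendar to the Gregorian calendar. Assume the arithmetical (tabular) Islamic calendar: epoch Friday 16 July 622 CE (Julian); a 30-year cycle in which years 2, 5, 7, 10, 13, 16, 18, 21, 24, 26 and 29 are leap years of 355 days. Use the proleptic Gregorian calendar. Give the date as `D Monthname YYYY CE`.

Julian Day Number of the source date = 2163494.
Converting JDN 2163494 to the Gregorian calendar gives 6 May 1211 CE.

6 May 1211 CE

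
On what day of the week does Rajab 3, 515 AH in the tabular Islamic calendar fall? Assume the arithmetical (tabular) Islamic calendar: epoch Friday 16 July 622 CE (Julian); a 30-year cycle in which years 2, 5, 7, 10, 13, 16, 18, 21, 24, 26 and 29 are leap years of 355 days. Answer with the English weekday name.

Saturday

In the proleptic Gregorian calendar this is 24 September 1121 (JDN 2130763).
JDN 2130763 mod 7 = 5, and JDN 0 was a Monday, so this is a Saturday.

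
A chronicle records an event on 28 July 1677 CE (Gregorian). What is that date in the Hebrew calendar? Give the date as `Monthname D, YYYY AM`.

Both dates share Julian Day Number 2333781; in the Hebrew calendar that is 28 Tammuz 5437 AM.

Tammuz 28, 5437 AM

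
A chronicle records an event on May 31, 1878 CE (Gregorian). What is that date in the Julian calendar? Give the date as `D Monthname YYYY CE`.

19 May 1878 CE

At this point the Julian calendar is 12 days behind the Gregorian.
31 May 1878 Gregorian − 12 days → 19 May 1878 Julian.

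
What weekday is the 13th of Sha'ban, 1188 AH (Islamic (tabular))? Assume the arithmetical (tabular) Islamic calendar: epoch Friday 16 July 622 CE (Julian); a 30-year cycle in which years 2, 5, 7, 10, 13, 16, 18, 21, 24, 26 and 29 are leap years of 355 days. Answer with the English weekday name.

In the Gregorian calendar this is 19 October 1774 (JDN 2369292).
Since JDN mod 7 = 2 (0 = Monday), the day is Wednesday.

Wednesday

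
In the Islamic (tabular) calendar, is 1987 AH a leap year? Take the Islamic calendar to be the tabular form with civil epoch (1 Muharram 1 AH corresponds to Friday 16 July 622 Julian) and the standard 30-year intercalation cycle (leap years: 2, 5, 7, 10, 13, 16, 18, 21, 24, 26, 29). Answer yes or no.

yes

Year 1987 AH is year 7 of its 30-year cycle; leap positions are 2, 5, 7, 10, 13, 16, 18, 21, 24, 26, 29, so it is a leap year (355 days).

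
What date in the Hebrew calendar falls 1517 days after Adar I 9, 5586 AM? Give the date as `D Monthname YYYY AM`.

20 Nisan 5590 AM

JDN of Adar I 9, 5586 AM = 2388039.
2388039 + 1517 = 2389556.
JDN 2389556 in the Hebrew calendar is 20 Nisan 5590 AM.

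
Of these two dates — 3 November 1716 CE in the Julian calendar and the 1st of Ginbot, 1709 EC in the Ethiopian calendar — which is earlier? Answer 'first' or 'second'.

First date → JDN 2348134; second date → JDN 2348308.
JDN 2348134 < JDN 2348308, so the first date is earlier.

first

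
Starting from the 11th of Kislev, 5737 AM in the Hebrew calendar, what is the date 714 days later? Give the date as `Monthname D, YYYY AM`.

Cheshvan 17, 5739 AM

Counting 714 days forward from JDN 2443116 reaches JDN 2443830, which is Cheshvan 17, 5739 AM.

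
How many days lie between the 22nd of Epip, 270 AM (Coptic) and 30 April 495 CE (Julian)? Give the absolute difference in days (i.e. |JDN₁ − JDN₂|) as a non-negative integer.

21627

First date → JDN 1923603; second date → JDN 1901976.
The interval is |1923603 − 1901976| = 21627 days.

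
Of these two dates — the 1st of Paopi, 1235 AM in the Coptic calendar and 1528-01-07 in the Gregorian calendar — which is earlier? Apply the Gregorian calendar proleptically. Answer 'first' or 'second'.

first

First date → JDN 2275778; second date → JDN 2279156.
JDN 2275778 < JDN 2279156, so the first date is earlier.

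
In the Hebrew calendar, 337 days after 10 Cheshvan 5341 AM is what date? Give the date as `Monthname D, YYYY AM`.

Tishrei 24, 5342 AM

The starting date is JDN 2298445; 2298445 + 337 = 2298782.
JDN 2298782 corresponds to Tishrei 24, 5342 AM.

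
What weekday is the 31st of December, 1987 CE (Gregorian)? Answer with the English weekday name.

Thursday

Since JDN mod 7 = 3 (0 = Monday), the day is Thursday.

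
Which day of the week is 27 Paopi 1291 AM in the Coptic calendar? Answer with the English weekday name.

In the proleptic Gregorian calendar this is 3 November 1574 (JDN 2296258).
JDN 2296258 mod 7 = 6, and JDN 0 was a Monday, so this is a Sunday.

Sunday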